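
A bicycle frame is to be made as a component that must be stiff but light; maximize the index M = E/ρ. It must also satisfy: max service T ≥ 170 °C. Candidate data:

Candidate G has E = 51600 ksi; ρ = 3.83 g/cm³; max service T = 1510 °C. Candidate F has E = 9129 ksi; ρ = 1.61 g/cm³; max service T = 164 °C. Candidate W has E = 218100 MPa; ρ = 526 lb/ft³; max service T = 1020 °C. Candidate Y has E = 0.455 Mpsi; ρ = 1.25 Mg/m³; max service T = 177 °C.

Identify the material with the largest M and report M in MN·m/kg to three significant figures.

candidate G, M = 92.9 MN·m/kg

Screen on constraints: max service T ≥ 170 °C. Survivors: candidate G, candidate W, candidate Y.
After converting to SI:
  candidate G: E = 355.8 GPa, ρ = 3830 kg/m³
  candidate W: E = 218.1 GPa, ρ = 8426 kg/m³
  candidate Y: E = 3.137 GPa, ρ = 1250 kg/m³
  candidate G: M = 92.9 MN·m/kg
  candidate W: M = 25.9 MN·m/kg
  candidate Y: M = 2.51 MN·m/kg
The maximum is for candidate G.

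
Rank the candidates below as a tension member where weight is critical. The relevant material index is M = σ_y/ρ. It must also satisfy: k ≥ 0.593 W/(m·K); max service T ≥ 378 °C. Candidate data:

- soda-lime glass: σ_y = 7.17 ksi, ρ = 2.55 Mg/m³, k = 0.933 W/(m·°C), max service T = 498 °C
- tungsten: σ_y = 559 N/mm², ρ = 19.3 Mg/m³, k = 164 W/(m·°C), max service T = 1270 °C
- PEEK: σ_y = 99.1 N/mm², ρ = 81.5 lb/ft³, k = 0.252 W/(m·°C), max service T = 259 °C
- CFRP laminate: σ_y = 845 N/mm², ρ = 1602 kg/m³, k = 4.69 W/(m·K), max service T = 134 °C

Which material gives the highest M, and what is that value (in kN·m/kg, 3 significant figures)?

tungsten, M = 29.0 kN·m/kg

Screen on constraints: k ≥ 0.593 W/(m·K); max service T ≥ 378 °C. Survivors: soda-lime glass, tungsten.
Convert each candidate to consistent units, then evaluate M:
  soda-lime glass: σ_y = 49.44 MPa, ρ = 2550 kg/m³
  tungsten: σ_y = 559.0 MPa, ρ = 19300 kg/m³
  tungsten: M = 29.0 kN·m/kg
  soda-lime glass: M = 19.4 kN·m/kg
The maximum is for tungsten.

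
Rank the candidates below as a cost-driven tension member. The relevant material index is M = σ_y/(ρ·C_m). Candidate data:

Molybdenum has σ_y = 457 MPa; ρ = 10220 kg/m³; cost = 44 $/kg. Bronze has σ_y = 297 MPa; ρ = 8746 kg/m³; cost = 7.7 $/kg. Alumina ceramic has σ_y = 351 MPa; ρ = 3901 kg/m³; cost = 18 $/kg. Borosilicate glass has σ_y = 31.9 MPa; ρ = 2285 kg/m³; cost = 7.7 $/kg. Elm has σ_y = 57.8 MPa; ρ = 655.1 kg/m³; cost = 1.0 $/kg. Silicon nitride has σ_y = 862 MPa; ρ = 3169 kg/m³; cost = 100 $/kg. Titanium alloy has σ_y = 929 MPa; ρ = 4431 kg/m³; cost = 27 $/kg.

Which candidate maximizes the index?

Computing M directly (units already consistent):
  elm: M = 88.2 kN·m per $
  titanium alloy: M = 7.77 kN·m per $
  alumina ceramic: M = 5.00 kN·m per $
  bronze: M = 4.41 kN·m per $
  silicon nitride: M = 2.72 kN·m per $
  borosilicate glass: M = 1.81 kN·m per $
  molybdenum: M = 1.02 kN·m per $
Elm ranks first.

elm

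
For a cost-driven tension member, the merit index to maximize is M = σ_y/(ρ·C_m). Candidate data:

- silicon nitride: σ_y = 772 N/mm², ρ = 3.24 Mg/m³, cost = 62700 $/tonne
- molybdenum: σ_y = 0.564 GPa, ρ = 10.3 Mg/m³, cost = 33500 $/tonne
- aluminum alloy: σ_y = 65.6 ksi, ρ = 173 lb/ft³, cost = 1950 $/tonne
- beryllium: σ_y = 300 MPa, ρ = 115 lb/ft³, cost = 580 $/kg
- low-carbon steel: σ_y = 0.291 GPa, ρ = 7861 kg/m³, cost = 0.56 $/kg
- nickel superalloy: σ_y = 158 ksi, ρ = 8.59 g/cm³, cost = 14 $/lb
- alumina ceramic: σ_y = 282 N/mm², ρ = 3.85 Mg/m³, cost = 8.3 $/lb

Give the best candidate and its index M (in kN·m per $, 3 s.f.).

Normalizing units and computing the index:
  silicon nitride: σ_y = 772.0 MPa, ρ = 3240 kg/m³, cost = 62.70 $/kg
  molybdenum: σ_y = 564.0 MPa, ρ = 10300 kg/m³, cost = 33.50 $/kg
  aluminum alloy: σ_y = 452.3 MPa, ρ = 2771 kg/m³, cost = 1.950 $/kg
  beryllium: σ_y = 300.0 MPa, ρ = 1842 kg/m³, cost = 580.0 $/kg
  low-carbon steel: σ_y = 291.0 MPa, ρ = 7861 kg/m³, cost = 0.5600 $/kg
  nickel superalloy: σ_y = 1089 MPa, ρ = 8590 kg/m³, cost = 30.86 $/kg
  alumina ceramic: σ_y = 282.0 MPa, ρ = 3850 kg/m³, cost = 18.30 $/kg
  aluminum alloy: M = 83.7 kN·m per $
  low-carbon steel: M = 66.1 kN·m per $
  nickel superalloy: M = 4.11 kN·m per $
  alumina ceramic: M = 4.00 kN·m per $
  silicon nitride: M = 3.80 kN·m per $
  molybdenum: M = 1.63 kN·m per $
  beryllium: M = 0.281 kN·m per $
Aluminum alloy has the largest M.

aluminum alloy, M = 83.7 kN·m per $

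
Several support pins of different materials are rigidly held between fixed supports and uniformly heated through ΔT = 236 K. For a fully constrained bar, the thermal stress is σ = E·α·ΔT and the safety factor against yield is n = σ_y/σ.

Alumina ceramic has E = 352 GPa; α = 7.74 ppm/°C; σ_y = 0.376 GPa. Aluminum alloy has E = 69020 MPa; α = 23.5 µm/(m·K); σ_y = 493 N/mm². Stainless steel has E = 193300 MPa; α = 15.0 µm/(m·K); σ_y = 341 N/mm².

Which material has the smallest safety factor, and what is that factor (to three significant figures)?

With everything in SI (GPa, ×10⁻⁶/K, MPa):
  alumina ceramic: E = 352.0, α = 7.74, σ_y = 376.0 → σ = 643 MPa, n = 0.585
  aluminum alloy: E = 69.02, α = 23.5, σ_y = 493.0 → σ = 383 MPa, n = 1.29
  stainless steel: E = 193.3, α = 15.0, σ_y = 341.0 → σ = 684 MPa, n = 0.498
The minimum is stainless steel at n = 0.498.

stainless steel, n = 0.498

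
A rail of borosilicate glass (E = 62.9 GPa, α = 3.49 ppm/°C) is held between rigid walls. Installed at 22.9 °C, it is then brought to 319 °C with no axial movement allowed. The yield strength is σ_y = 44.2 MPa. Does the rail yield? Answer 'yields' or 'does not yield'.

yields

ΔT = 296.1 K. Constrained thermal stress σ = E·α·ΔT = 62.90×10³ MPa × 3.49×10⁻⁶ × 296.1 = 65.0 MPa (compressive).
Compare to σ_y = 44.2 MPa: σ ≥ σ_y, so it yields.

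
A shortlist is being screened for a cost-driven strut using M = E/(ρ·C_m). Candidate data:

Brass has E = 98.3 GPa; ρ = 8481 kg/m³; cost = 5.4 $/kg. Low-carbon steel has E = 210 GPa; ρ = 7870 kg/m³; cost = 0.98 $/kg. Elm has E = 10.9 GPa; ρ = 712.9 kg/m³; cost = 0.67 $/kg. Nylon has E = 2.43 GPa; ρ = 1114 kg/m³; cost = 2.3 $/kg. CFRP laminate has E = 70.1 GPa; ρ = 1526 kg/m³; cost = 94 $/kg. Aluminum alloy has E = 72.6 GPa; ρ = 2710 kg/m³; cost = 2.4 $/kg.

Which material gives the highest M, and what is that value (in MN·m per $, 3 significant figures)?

Evaluate M for each candidate:
  low-carbon steel: M = 27.2 MN·m per $
  elm: M = 22.8 MN·m per $
  aluminum alloy: M = 11.2 MN·m per $
  brass: M = 2.15 MN·m per $
  nylon: M = 0.948 MN·m per $
  CFRP laminate: M = 0.489 MN·m per $
Low-carbon steel ranks first.

low-carbon steel, M = 27.2 MN·m per $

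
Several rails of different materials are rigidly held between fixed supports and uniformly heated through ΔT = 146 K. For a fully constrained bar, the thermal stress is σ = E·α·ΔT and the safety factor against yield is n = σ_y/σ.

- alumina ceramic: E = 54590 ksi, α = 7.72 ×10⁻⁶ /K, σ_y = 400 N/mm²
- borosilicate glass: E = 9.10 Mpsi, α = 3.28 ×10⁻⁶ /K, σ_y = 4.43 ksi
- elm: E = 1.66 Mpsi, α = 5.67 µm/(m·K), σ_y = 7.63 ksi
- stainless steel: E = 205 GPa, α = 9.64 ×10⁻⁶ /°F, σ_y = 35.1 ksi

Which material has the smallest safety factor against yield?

stainless steel

Converting E to GPa, α to ×10⁻⁶/K, σ_y to MPa, then σ and n for each:
  alumina ceramic: E = 376.4, α = 7.72, σ_y = 400.0 → σ = 424 MPa, n = 0.943
  borosilicate glass: E = 62.74, α = 3.28, σ_y = 30.54 → σ = 30.0 MPa, n = 1.02
  elm: E = 11.45, α = 5.67, σ_y = 52.61 → σ = 9.47 MPa, n = 5.55
  stainless steel: E = 205.0, α = 17.4, σ_y = 242.0 → σ = 519 MPa, n = 0.466
The minimum is stainless steel at n = 0.466.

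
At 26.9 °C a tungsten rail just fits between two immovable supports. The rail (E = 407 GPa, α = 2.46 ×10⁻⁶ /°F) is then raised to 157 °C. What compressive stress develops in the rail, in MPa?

α = 2.46×10⁻⁶/°F × 9/5 = 4.43×10⁻⁶/K.
ΔT = 130.1 K. Constrained thermal stress σ = E·α·ΔT = 407.0×10³ MPa × 4.43×10⁻⁶ × 130.1 = 234 MPa (compressive).

234 MPa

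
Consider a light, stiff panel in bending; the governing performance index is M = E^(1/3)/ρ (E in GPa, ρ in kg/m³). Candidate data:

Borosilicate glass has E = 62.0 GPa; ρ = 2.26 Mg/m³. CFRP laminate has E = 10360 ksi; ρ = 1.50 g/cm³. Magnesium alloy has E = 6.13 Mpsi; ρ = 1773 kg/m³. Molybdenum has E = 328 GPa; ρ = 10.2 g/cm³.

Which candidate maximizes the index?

In SI units:
  borosilicate glass: E = 62.00 GPa, ρ = 2260 kg/m³
  CFRP laminate: E = 71.43 GPa, ρ = 1500 kg/m³
  magnesium alloy: E = 42.26 GPa, ρ = 1773 kg/m³
  molybdenum: E = 328.0 GPa, ρ = 10200 kg/m³
  CFRP laminate: M = 2.77×10⁻³
  magnesium alloy: M = 1.96×10⁻³
  borosilicate glass: M = 1.75×10⁻³
  molybdenum: M = 0.676×10⁻³
CFRP laminate ranks first.

CFRP laminate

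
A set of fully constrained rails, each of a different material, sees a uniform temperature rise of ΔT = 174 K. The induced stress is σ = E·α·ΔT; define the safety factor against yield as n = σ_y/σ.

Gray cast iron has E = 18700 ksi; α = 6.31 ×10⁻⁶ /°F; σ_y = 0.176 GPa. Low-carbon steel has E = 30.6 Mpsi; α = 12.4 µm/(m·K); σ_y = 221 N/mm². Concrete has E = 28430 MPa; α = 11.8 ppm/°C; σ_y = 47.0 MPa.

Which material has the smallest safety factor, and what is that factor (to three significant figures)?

low-carbon steel, n = 0.485

With everything in SI (GPa, ×10⁻⁶/K, MPa):
  gray cast iron: E = 128.9, α = 11.4, σ_y = 176.0 → σ = 255 MPa, n = 0.691
  low-carbon steel: E = 211.0, α = 12.4, σ_y = 221.0 → σ = 455 MPa, n = 0.485
  concrete: E = 28.43, α = 11.8, σ_y = 47.00 → σ = 58.4 MPa, n = 0.805
The minimum is low-carbon steel at n = 0.485.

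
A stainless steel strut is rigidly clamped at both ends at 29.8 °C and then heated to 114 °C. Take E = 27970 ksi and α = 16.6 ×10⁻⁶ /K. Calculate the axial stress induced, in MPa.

270 MPa

E = 27970 ksi = 192.8 GPa.
ΔT = 84.20 K. Constrained thermal stress σ = E·α·ΔT = 192.8×10³ MPa × 16.6×10⁻⁶ × 84.20 = 270 MPa (compressive).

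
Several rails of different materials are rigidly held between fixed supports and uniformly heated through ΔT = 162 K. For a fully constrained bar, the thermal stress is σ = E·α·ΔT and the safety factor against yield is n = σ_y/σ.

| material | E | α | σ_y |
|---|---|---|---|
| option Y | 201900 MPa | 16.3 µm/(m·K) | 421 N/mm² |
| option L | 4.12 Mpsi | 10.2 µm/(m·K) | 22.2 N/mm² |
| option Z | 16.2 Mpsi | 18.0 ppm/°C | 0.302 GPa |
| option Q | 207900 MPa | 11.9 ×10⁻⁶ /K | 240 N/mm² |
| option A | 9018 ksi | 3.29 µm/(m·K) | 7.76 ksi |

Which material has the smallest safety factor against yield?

option L

In consistent units (E in GPa, α in ×10⁻⁶/K, σ_y in MPa):
  option Y: E = 201.9, α = 16.3, σ_y = 421.0 → σ = 533 MPa, n = 0.790
  option L: E = 28.41, α = 10.2, σ_y = 22.20 → σ = 46.9 MPa, n = 0.473
  option Z: E = 111.7, α = 18.0, σ_y = 302.0 → σ = 326 MPa, n = 0.927
  option Q: E = 207.9, α = 11.9, σ_y = 240.0 → σ = 401 MPa, n = 0.599
  option A: E = 62.18, α = 3.29, σ_y = 53.50 → σ = 33.1 MPa, n = 1.61
Smallest n: option L with n = 0.473.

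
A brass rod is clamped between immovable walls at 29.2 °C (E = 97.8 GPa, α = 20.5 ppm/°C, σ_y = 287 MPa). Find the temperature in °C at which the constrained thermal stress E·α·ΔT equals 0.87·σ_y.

154 °C

E·α·ΔT = 249.7 MPa ⇒ ΔT = 249.7 / (97.80×10³ × 20.5×10⁻⁶) = 124.5 K.
T = 29.2 + 124.5 = 153.7 °C.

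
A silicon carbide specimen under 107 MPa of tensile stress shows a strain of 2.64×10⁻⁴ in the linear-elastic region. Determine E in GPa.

405 GPa

E = σ/ε = 107 MPa / 2.64×10⁻⁴ = 405300 MPa = 405 GPa.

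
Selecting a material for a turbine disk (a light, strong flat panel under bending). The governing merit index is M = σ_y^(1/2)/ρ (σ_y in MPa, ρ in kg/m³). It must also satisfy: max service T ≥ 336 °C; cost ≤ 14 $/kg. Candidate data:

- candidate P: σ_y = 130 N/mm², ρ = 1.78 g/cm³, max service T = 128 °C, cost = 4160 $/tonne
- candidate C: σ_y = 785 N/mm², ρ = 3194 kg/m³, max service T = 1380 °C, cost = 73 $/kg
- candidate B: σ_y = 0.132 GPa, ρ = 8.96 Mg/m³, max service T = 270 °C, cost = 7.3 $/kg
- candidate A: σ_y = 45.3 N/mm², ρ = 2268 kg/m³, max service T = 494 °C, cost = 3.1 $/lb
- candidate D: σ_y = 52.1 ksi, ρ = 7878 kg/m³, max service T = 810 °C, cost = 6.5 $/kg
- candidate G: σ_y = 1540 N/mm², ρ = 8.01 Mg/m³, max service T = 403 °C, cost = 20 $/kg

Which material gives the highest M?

candidate A

Screen on constraints: max service T ≥ 336 °C; cost ≤ 14 $/kg. Survivors: candidate A, candidate D.
Putting every candidate on a common basis:
  candidate A: σ_y = 45.30 MPa, ρ = 2268 kg/m³
  candidate D: σ_y = 359.2 MPa, ρ = 7878 kg/m³
  candidate A: M = 2.97×10⁻³
  candidate D: M = 2.41×10⁻³
Candidate A has the largest M.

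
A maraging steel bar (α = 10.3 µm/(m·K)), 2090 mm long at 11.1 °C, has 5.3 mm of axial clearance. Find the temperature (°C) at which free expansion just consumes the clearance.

α·L₀·ΔT = 5.3 mm ⇒ ΔT = 5.3 / (10.3×10⁻⁶ × 2090.0) = 246.2 K.
T = 11.1 + 246.2 = 257.3 °C.

257 °C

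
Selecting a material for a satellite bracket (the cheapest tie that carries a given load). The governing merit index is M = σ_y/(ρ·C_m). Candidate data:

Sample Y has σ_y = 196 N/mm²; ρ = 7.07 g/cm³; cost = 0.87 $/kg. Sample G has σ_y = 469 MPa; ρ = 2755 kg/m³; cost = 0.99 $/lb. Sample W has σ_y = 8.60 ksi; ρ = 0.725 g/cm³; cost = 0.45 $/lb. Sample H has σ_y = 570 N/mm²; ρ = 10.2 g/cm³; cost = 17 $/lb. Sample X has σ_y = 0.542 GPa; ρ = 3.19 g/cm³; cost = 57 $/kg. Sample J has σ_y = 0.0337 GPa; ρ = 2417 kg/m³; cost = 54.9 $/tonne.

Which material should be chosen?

sample J

In SI units:
  sample Y: σ_y = 196.0 MPa, ρ = 7070 kg/m³, cost = 0.8700 $/kg
  sample G: σ_y = 469.0 MPa, ρ = 2755 kg/m³, cost = 2.183 $/kg
  sample W: σ_y = 59.29 MPa, ρ = 725.0 kg/m³, cost = 0.9921 $/kg
  sample H: σ_y = 570.0 MPa, ρ = 10200 kg/m³, cost = 37.48 $/kg
  sample X: σ_y = 542.0 MPa, ρ = 3190 kg/m³, cost = 57.00 $/kg
  sample J: σ_y = 33.70 MPa, ρ = 2417 kg/m³, cost = 0.05490 $/kg
  sample J: M = 254 kN·m per $
  sample W: M = 82.4 kN·m per $
  sample G: M = 78.0 kN·m per $
  sample Y: M = 31.9 kN·m per $
  sample X: M = 2.98 kN·m per $
  sample H: M = 1.49 kN·m per $
Highest index: sample J.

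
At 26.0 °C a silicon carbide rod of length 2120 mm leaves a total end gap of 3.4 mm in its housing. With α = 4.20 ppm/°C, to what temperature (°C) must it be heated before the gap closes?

408 °C

α·L₀·ΔT = 3.4 mm ⇒ ΔT = 3.4 / (4.20×10⁻⁶ × 2120.0) = 381.9 K.
T = 26.0 + 381.9 = 407.9 °C.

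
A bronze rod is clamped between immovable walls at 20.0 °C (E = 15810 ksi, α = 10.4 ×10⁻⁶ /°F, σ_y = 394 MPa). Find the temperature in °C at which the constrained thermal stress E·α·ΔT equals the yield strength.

E = 15810 ksi = 109.0 GPa.
α = 10.4×10⁻⁶/°F × 9/5 = 18.7×10⁻⁶/K.
E·α·ΔT = 394.0 MPa ⇒ ΔT = 394.0 / (109.0×10³ × 18.7×10⁻⁶) = 193.1 K.
T = 20.0 + 193.1 = 213.1 °C.

213 °C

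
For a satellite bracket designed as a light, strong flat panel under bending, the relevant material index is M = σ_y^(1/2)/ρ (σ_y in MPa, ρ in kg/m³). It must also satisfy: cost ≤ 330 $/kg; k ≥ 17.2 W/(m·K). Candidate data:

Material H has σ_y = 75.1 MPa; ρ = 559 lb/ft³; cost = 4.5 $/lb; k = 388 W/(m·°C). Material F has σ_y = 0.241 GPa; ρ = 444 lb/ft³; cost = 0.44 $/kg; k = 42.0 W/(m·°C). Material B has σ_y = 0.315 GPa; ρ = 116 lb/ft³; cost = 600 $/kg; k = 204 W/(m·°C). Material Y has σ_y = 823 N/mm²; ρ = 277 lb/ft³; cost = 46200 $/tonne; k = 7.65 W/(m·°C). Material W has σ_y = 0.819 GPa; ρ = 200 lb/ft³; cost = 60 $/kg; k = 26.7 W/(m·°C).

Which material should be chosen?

Screen on constraints: cost ≤ 330 $/kg; k ≥ 17.2 W/(m·K). Survivors: material H, material F, material W.
In SI units:
  material H: σ_y = 75.10 MPa, ρ = 8954 kg/m³
  material F: σ_y = 241.0 MPa, ρ = 7112 kg/m³
  material W: σ_y = 819.0 MPa, ρ = 3204 kg/m³
  material W: M = 8.93×10⁻³
  material F: M = 2.18×10⁻³
  material H: M = 0.968×10⁻³
The maximum is for material W.

material W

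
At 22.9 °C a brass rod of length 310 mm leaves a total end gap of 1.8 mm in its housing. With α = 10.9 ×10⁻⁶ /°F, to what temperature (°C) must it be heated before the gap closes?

319 °C

α = 10.9×10⁻⁶/°F × 9/5 = 19.6×10⁻⁶/K.
α·L₀·ΔT = 1.8 mm ⇒ ΔT = 1.8 / (19.6×10⁻⁶ × 310.0) = 295.9 K.
T = 22.9 + 295.9 = 318.8 °C.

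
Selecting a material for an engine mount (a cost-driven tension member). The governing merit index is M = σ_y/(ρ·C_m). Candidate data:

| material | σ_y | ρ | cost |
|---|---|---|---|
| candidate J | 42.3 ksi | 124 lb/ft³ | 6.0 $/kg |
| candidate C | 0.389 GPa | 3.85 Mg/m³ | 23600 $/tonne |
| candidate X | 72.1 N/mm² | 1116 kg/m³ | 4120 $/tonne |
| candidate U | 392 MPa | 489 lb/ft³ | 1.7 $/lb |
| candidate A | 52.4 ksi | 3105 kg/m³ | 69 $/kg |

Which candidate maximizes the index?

candidate J

After converting to SI:
  candidate J: σ_y = 291.6 MPa, ρ = 1986 kg/m³, cost = 6.000 $/kg
  candidate C: σ_y = 389.0 MPa, ρ = 3850 kg/m³, cost = 23.60 $/kg
  candidate X: σ_y = 72.10 MPa, ρ = 1116 kg/m³, cost = 4.120 $/kg
  candidate U: σ_y = 392.0 MPa, ρ = 7833 kg/m³, cost = 3.748 $/kg
  candidate A: σ_y = 361.3 MPa, ρ = 3105 kg/m³, cost = 69.00 $/kg
  candidate J: M = 24.5 kN·m per $
  candidate X: M = 15.7 kN·m per $
  candidate U: M = 13.4 kN·m per $
  candidate C: M = 4.28 kN·m per $
  candidate A: M = 1.69 kN·m per $
Highest index: candidate J.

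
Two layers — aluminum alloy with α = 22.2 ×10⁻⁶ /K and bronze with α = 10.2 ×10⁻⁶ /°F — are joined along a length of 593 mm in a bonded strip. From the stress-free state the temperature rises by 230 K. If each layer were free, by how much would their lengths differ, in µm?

bronze: α = 10.2×10⁻⁶/°F × 9/5 = 18.4×10⁻⁶/K.
Δα = |22.2 − 18.4|×10⁻⁶/K = 3.84×10⁻⁶/K.
ΔL_mismatch = Δα·L·ΔT = 3.84×10⁻⁶ × 593.0 mm × 230.0 K = 524 µm.

524 µm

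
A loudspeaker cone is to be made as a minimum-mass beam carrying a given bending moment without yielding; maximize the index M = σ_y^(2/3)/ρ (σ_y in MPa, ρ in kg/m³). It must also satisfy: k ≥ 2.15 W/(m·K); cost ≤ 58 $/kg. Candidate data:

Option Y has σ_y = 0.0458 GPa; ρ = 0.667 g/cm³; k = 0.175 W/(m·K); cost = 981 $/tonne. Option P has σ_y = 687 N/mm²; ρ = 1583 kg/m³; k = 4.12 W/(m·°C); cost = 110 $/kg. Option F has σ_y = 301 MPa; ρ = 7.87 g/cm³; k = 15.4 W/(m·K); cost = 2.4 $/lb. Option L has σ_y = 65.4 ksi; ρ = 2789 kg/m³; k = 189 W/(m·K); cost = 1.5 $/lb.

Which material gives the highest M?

option L

Screen on constraints: k ≥ 2.15 W/(m·K); cost ≤ 58 $/kg. Survivors: option F, option L.
In SI units:
  option F: σ_y = 301.0 MPa, ρ = 7870 kg/m³
  option L: σ_y = 450.9 MPa, ρ = 2789 kg/m³
  option L: M = 21.1×10⁻³
  option F: M = 5.71×10⁻³
Option L ranks first.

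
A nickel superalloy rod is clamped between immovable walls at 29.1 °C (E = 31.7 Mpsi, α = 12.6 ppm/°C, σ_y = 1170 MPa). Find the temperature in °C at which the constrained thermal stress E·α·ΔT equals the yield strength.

E = 31.7 Mpsi = 218.6 GPa.
E·α·ΔT = 1170 MPa ⇒ ΔT = 1170 / (218.6×10³ × 12.6×10⁻⁶) = 424.9 K.
T = 29.1 + 424.9 = 454.0 °C.

454 °C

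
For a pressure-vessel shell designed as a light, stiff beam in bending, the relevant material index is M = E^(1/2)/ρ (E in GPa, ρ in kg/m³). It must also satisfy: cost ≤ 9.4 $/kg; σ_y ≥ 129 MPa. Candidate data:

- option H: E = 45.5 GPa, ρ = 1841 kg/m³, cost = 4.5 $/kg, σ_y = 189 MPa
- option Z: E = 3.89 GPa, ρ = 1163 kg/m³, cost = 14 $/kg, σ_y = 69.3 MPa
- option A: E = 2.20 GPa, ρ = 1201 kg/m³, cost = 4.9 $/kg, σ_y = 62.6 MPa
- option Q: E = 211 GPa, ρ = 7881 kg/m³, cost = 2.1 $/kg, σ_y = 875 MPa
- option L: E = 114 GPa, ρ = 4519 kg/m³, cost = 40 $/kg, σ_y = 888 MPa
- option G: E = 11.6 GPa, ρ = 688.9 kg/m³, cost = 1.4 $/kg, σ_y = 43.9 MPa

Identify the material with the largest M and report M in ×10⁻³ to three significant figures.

option H, M = 3.66×10⁻³

Screen on constraints: cost ≤ 9.4 $/kg; σ_y ≥ 129 MPa. Survivors: option H, option Q.
Evaluate M for each candidate:
  option H: M = 3.66×10⁻³
  option Q: M = 1.84×10⁻³
Highest index: option H.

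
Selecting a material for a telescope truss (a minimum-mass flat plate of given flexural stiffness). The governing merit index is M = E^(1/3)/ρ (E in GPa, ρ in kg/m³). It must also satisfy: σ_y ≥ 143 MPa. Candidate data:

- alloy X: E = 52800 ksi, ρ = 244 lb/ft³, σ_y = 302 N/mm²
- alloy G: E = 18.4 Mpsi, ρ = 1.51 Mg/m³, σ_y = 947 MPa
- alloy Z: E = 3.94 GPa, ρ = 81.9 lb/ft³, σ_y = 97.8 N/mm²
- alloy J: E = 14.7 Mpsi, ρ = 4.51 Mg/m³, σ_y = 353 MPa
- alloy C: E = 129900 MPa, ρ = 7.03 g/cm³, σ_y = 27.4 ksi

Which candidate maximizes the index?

alloy G

Screen on constraints: σ_y ≥ 143 MPa. Survivors: alloy X, alloy G, alloy J, alloy C.
Normalizing units and computing the index:
  alloy X: E = 364.0 GPa, ρ = 3909 kg/m³
  alloy G: E = 126.9 GPa, ρ = 1510 kg/m³
  alloy J: E = 101.4 GPa, ρ = 4510 kg/m³
  alloy C: E = 129.9 GPa, ρ = 7030 kg/m³
  alloy G: M = 3.33×10⁻³
  alloy X: M = 1.83×10⁻³
  alloy J: M = 1.03×10⁻³
  alloy C: M = 0.720×10⁻³
Highest index: alloy G.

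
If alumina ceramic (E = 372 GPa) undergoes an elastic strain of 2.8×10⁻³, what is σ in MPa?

σ = E·ε = 372000 MPa × 2.8×10⁻³ = 1040 MPa.

1040 MPa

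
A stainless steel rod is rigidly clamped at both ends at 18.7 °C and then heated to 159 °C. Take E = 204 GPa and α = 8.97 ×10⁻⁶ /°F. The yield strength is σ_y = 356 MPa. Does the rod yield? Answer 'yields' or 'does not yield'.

α = 8.97×10⁻⁶/°F × 9/5 = 16.1×10⁻⁶/K.
ΔT = 140.3 K. Constrained thermal stress σ = E·α·ΔT = 204.0×10³ MPa × 16.1×10⁻⁶ × 140.3 = 462 MPa (compressive).
Compare to σ_y = 356 MPa: σ ≥ σ_y, so it yields.

yields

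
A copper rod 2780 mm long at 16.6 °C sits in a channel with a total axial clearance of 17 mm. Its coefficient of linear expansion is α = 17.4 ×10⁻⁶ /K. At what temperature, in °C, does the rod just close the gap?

368 °C

α·L₀·ΔT = 17.0 mm ⇒ ΔT = 17.0 / (17.4×10⁻⁶ × 2780.0) = 351.4 K.
T = 16.6 + 351.4 = 368.0 °C.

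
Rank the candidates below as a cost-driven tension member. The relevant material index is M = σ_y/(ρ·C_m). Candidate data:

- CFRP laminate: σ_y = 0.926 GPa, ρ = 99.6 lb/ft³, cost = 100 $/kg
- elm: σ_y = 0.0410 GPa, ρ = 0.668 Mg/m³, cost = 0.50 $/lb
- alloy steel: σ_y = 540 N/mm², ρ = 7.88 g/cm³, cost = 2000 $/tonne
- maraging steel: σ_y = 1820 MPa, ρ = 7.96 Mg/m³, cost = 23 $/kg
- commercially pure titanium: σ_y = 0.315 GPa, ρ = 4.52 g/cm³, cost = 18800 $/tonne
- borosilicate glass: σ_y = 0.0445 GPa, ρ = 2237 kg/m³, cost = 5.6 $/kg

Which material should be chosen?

Convert each candidate to consistent units, then evaluate M:
  CFRP laminate: σ_y = 926.0 MPa, ρ = 1595 kg/m³, cost = 100.0 $/kg
  elm: σ_y = 41.00 MPa, ρ = 668.0 kg/m³, cost = 1.102 $/kg
  alloy steel: σ_y = 540.0 MPa, ρ = 7880 kg/m³, cost = 2.000 $/kg
  maraging steel: σ_y = 1820 MPa, ρ = 7960 kg/m³, cost = 23.00 $/kg
  commercially pure titanium: σ_y = 315.0 MPa, ρ = 4520 kg/m³, cost = 18.80 $/kg
  borosilicate glass: σ_y = 44.50 MPa, ρ = 2237 kg/m³, cost = 5.600 $/kg
  elm: M = 55.7 kN·m per $
  alloy steel: M = 34.3 kN·m per $
  maraging steel: M = 9.94 kN·m per $
  CFRP laminate: M = 5.80 kN·m per $
  commercially pure titanium: M = 3.71 kN·m per $
  borosilicate glass: M = 3.55 kN·m per $
Elm ranks first.

elm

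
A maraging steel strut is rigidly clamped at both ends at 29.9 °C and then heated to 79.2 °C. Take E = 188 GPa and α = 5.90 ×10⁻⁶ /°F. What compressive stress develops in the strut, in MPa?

α = 5.90×10⁻⁶/°F × 9/5 = 10.6×10⁻⁶/K.
ΔT = 49.30 K. Constrained thermal stress σ = E·α·ΔT = 188.0×10³ MPa × 10.6×10⁻⁶ × 49.30 = 98.4 MPa (compressive).

98.4 MPa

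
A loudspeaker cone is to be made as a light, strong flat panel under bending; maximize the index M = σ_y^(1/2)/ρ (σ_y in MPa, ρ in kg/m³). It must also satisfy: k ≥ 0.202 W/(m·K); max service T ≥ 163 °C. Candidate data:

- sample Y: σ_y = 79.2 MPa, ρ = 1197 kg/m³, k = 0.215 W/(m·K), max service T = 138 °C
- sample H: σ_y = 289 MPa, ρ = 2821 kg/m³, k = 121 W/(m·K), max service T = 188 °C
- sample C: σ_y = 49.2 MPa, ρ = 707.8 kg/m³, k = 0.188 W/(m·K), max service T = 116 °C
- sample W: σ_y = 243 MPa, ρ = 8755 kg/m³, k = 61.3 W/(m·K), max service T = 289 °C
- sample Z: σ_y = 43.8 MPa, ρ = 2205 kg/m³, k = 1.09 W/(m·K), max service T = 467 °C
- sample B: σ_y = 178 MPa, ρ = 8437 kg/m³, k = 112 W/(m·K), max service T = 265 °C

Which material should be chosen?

Screen on constraints: k ≥ 0.202 W/(m·K); max service T ≥ 163 °C. Survivors: sample H, sample W, sample Z, sample B.
Evaluate M for each candidate:
  sample H: M = 6.03×10⁻³
  sample Z: M = 3.00×10⁻³
  sample W: M = 1.78×10⁻³
  sample B: M = 1.58×10⁻³
The maximum is for sample H.

sample H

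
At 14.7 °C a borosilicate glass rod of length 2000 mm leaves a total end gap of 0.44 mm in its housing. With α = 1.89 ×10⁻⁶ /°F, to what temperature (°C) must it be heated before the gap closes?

79.4 °C

α = 1.89×10⁻⁶/°F × 9/5 = 3.40×10⁻⁶/K.
α·L₀·ΔT = 0.44 mm ⇒ ΔT = 0.44 / (3.40×10⁻⁶ × 2000.0) = 64.67 K.
T = 14.7 + 64.67 = 79.37 °C.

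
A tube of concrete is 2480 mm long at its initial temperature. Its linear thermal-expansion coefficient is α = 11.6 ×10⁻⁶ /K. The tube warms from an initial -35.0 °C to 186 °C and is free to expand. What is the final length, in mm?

ΔT = 186 − (-35.0) = 221.0 K.
ΔL = α·L₀·ΔT = 11.6×10⁻⁶ × 2480 mm × 221.0 K = 6.36 mm.
L = L₀ + ΔL = 2480 + 6.36 = 2486.4 mm.

2486.4 mm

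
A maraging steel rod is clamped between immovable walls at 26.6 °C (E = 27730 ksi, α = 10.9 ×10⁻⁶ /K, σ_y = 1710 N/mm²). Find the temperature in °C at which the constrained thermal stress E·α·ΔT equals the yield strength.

E = 27730 ksi = 191.2 GPa.
σ_y = 1710 N/mm² = 1710 MPa.
E·α·ΔT = 1710 MPa ⇒ ΔT = 1710 / (191.2×10³ × 10.9×10⁻⁶) = 820.5 K.
T = 26.6 + 820.5 = 847.1 °C.

847 °C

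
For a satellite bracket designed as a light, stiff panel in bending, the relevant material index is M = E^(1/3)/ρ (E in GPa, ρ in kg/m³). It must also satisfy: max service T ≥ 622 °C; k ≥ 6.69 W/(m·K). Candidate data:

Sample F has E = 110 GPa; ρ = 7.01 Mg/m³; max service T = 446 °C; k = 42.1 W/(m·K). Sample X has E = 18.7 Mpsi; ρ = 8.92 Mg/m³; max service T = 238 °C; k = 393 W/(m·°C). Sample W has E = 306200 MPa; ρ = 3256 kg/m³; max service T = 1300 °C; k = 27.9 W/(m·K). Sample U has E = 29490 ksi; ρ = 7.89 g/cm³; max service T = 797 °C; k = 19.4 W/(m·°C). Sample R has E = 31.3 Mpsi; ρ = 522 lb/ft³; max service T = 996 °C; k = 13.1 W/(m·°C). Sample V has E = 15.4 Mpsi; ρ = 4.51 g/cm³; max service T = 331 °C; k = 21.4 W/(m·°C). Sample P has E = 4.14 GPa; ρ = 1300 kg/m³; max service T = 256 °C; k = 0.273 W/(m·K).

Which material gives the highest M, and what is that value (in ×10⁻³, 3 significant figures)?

sample W, M = 2.07×10⁻³

Screen on constraints: max service T ≥ 622 °C; k ≥ 6.69 W/(m·K). Survivors: sample W, sample U, sample R.
Putting every candidate on a common basis:
  sample W: E = 306.2 GPa, ρ = 3256 kg/m³
  sample U: E = 203.3 GPa, ρ = 7890 kg/m³
  sample R: E = 215.8 GPa, ρ = 8362 kg/m³
  sample W: M = 2.07×10⁻³
  sample U: M = 0.745×10⁻³
  sample R: M = 0.717×10⁻³
Sample W ranks first.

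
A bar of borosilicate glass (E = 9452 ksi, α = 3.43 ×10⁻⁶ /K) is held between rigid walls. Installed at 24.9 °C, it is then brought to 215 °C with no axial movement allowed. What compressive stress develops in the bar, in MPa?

E = 9452 ksi = 65.17 GPa.
ΔT = 190.1 K. Constrained thermal stress σ = E·α·ΔT = 65.17×10³ MPa × 3.43×10⁻⁶ × 190.1 = 42.5 MPa (compressive).

42.5 MPa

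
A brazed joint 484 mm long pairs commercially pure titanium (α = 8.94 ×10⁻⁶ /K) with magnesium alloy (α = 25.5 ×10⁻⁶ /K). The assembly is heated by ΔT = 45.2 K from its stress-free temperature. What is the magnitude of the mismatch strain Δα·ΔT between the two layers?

Δα = |8.94 − 25.5|×10⁻⁶/K = 16.6×10⁻⁶/K.
Mismatch strain = Δα·ΔT = 16.6×10⁻⁶ × 45.2 = 7.49×10⁻⁴.

7.49×10⁻⁴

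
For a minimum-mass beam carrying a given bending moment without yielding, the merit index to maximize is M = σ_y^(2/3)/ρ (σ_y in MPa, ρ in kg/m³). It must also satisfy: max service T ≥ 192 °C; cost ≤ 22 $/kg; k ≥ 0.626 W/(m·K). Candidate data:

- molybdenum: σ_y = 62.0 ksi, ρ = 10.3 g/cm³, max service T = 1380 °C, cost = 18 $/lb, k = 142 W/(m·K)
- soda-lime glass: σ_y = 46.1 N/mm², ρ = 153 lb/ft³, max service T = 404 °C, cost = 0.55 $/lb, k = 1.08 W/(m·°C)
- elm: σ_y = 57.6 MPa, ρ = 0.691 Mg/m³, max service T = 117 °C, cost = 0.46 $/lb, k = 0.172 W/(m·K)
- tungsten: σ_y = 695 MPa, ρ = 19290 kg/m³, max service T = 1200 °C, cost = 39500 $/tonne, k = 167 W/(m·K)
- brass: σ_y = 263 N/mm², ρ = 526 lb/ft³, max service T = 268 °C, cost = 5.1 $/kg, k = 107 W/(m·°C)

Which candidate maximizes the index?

soda-lime glass

Screen on constraints: max service T ≥ 192 °C; cost ≤ 22 $/kg; k ≥ 0.626 W/(m·K). Survivors: soda-lime glass, brass.
Normalizing units and computing the index:
  soda-lime glass: σ_y = 46.10 MPa, ρ = 2451 kg/m³
  brass: σ_y = 263.0 MPa, ρ = 8426 kg/m³
  soda-lime glass: M = 5.25×10⁻³
  brass: M = 4.87×10⁻³
Soda-lime glass ranks first.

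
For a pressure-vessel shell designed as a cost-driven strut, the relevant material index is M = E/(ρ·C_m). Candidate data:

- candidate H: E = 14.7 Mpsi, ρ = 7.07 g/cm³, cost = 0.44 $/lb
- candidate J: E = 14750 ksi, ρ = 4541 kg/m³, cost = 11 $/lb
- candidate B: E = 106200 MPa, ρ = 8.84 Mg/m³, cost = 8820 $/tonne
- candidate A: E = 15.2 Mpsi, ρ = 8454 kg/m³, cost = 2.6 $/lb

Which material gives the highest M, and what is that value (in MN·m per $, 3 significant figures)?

candidate H, M = 14.8 MN·m per $

After converting to SI:
  candidate H: E = 101.4 GPa, ρ = 7070 kg/m³, cost = 0.9700 $/kg
  candidate J: E = 101.7 GPa, ρ = 4541 kg/m³, cost = 24.25 $/kg
  candidate B: E = 106.2 GPa, ρ = 8840 kg/m³, cost = 8.820 $/kg
  candidate A: E = 104.8 GPa, ρ = 8454 kg/m³, cost = 5.732 $/kg
  candidate H: M = 14.8 MN·m per $
  candidate A: M = 2.16 MN·m per $
  candidate B: M = 1.36 MN·m per $
  candidate J: M = 0.924 MN·m per $
The maximum is for candidate H.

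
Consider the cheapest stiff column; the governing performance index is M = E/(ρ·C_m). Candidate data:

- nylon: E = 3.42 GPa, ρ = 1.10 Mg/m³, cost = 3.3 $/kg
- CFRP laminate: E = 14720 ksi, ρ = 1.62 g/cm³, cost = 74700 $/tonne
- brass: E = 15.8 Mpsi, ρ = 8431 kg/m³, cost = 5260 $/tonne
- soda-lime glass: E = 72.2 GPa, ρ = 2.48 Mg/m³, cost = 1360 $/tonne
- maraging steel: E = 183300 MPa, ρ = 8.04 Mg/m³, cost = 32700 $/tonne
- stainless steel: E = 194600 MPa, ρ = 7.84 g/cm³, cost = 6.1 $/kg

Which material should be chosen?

soda-lime glass

Normalizing units and computing the index:
  nylon: E = 3.420 GPa, ρ = 1100 kg/m³, cost = 3.300 $/kg
  CFRP laminate: E = 101.5 GPa, ρ = 1620 kg/m³, cost = 74.70 $/kg
  brass: E = 108.9 GPa, ρ = 8431 kg/m³, cost = 5.260 $/kg
  soda-lime glass: E = 72.20 GPa, ρ = 2480 kg/m³, cost = 1.360 $/kg
  maraging steel: E = 183.3 GPa, ρ = 8040 kg/m³, cost = 32.70 $/kg
  stainless steel: E = 194.6 GPa, ρ = 7840 kg/m³, cost = 6.100 $/kg
  soda-lime glass: M = 21.4 MN·m per $
  stainless steel: M = 4.07 MN·m per $
  brass: M = 2.46 MN·m per $
  nylon: M = 0.942 MN·m per $
  CFRP laminate: M = 0.839 MN·m per $
  maraging steel: M = 0.697 MN·m per $
Highest index: soda-lime glass.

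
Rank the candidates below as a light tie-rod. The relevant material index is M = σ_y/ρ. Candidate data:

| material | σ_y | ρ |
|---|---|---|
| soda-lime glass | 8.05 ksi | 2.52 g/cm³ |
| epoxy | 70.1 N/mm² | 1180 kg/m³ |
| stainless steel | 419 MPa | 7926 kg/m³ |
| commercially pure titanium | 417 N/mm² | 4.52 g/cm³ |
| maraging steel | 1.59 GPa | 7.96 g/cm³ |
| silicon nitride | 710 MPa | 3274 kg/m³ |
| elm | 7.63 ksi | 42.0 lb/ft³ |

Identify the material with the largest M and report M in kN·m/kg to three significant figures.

In SI units:
  soda-lime glass: σ_y = 55.50 MPa, ρ = 2520 kg/m³
  epoxy: σ_y = 70.10 MPa, ρ = 1180 kg/m³
  stainless steel: σ_y = 419.0 MPa, ρ = 7926 kg/m³
  commercially pure titanium: σ_y = 417.0 MPa, ρ = 4520 kg/m³
  maraging steel: σ_y = 1590 MPa, ρ = 7960 kg/m³
  silicon nitride: σ_y = 710.0 MPa, ρ = 3274 kg/m³
  elm: σ_y = 52.61 MPa, ρ = 672.8 kg/m³
  silicon nitride: M = 217 kN·m/kg
  maraging steel: M = 200 kN·m/kg
  commercially pure titanium: M = 92.3 kN·m/kg
  elm: M = 78.2 kN·m/kg
  epoxy: M = 59.4 kN·m/kg
  stainless steel: M = 52.9 kN·m/kg
  soda-lime glass: M = 22.0 kN·m/kg
Silicon nitride ranks first.

silicon nitride, M = 217 kN·m/kg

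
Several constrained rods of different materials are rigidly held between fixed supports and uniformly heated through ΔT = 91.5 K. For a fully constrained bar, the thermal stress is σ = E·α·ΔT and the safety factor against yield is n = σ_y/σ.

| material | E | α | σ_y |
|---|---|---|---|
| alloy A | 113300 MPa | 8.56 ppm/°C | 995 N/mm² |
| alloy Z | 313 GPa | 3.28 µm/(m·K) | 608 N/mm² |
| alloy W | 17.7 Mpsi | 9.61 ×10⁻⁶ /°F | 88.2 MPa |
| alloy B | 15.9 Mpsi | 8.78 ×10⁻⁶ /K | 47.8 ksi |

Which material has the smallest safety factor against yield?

In consistent units (E in GPa, α in ×10⁻⁶/K, σ_y in MPa):
  alloy A: E = 113.3, α = 8.56, σ_y = 995.0 → σ = 88.7 MPa, n = 11.2
  alloy Z: E = 313.0, α = 3.28, σ_y = 608.0 → σ = 93.9 MPa, n = 6.47
  alloy W: E = 122.0, α = 17.3, σ_y = 88.20 → σ = 193 MPa, n = 0.457
  alloy B: E = 109.6, α = 8.78, σ_y = 329.6 → σ = 88.1 MPa, n = 3.74
Alloy W has the lowest safety factor, n = 0.457.

alloy W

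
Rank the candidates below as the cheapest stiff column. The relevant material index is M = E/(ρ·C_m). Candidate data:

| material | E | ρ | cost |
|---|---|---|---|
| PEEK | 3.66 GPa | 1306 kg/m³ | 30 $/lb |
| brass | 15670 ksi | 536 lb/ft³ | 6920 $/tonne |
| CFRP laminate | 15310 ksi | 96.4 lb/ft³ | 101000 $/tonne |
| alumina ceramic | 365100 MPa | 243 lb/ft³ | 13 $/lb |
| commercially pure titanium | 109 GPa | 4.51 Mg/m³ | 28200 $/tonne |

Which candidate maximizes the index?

In SI units:
  PEEK: E = 3.660 GPa, ρ = 1306 kg/m³, cost = 66.14 $/kg
  brass: E = 108.0 GPa, ρ = 8586 kg/m³, cost = 6.920 $/kg
  CFRP laminate: E = 105.6 GPa, ρ = 1544 kg/m³, cost = 101.0 $/kg
  alumina ceramic: E = 365.1 GPa, ρ = 3892 kg/m³, cost = 28.66 $/kg
  commercially pure titanium: E = 109.0 GPa, ρ = 4510 kg/m³, cost = 28.20 $/kg
  alumina ceramic: M = 3.27 MN·m per $
  brass: M = 1.82 MN·m per $
  commercially pure titanium: M = 0.857 MN·m per $
  CFRP laminate: M = 0.677 MN·m per $
  PEEK: M = 0.0424 MN·m per $
The maximum is for alumina ceramic.

alumina ceramic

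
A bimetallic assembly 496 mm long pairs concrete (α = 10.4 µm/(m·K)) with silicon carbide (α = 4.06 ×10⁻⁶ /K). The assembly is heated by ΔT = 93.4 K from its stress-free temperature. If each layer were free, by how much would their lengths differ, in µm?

294 µm

Δα = |10.4 − 4.06|×10⁻⁶/K = 6.34×10⁻⁶/K.
ΔL_mismatch = Δα·L·ΔT = 6.34×10⁻⁶ × 496.0 mm × 93.4 K = 294 µm.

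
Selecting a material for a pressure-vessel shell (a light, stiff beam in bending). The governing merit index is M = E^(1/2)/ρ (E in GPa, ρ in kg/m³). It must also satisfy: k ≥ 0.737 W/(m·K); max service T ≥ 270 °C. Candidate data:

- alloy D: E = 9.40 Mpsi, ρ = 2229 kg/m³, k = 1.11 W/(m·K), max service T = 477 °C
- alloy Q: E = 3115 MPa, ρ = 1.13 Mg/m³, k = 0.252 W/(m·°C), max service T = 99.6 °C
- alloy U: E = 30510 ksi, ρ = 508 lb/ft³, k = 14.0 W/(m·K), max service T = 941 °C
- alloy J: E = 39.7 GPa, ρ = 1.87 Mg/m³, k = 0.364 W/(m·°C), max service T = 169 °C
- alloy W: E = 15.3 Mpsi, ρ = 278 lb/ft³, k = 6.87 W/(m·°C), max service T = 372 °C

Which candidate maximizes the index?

alloy D

Screen on constraints: k ≥ 0.737 W/(m·K); max service T ≥ 270 °C. Survivors: alloy D, alloy U, alloy W.
After converting to SI:
  alloy D: E = 64.81 GPa, ρ = 2229 kg/m³
  alloy U: E = 210.4 GPa, ρ = 8137 kg/m³
  alloy W: E = 105.5 GPa, ρ = 4453 kg/m³
  alloy D: M = 3.61×10⁻³
  alloy W: M = 2.31×10⁻³
  alloy U: M = 1.78×10⁻³
The maximum is for alloy D.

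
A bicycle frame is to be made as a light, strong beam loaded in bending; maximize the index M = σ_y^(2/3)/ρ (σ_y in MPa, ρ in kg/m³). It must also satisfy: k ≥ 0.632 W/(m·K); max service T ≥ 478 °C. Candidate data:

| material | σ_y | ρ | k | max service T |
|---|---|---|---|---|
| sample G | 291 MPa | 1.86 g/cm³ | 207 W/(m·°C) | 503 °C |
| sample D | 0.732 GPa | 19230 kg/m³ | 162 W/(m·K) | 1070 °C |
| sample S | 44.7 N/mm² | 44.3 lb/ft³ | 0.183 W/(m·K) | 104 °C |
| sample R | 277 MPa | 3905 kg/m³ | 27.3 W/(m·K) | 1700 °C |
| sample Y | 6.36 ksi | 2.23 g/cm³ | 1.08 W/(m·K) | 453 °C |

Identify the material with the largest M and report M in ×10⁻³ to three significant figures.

Screen on constraints: k ≥ 0.632 W/(m·K); max service T ≥ 478 °C. Survivors: sample G, sample D, sample R.
In SI units:
  sample G: σ_y = 291.0 MPa, ρ = 1860 kg/m³
  sample D: σ_y = 732.0 MPa, ρ = 19230 kg/m³
  sample R: σ_y = 277.0 MPa, ρ = 3905 kg/m³
  sample G: M = 23.6×10⁻³
  sample R: M = 10.9×10⁻³
  sample D: M = 4.22×10⁻³
Sample G has the largest M.

sample G, M = 23.6×10⁻³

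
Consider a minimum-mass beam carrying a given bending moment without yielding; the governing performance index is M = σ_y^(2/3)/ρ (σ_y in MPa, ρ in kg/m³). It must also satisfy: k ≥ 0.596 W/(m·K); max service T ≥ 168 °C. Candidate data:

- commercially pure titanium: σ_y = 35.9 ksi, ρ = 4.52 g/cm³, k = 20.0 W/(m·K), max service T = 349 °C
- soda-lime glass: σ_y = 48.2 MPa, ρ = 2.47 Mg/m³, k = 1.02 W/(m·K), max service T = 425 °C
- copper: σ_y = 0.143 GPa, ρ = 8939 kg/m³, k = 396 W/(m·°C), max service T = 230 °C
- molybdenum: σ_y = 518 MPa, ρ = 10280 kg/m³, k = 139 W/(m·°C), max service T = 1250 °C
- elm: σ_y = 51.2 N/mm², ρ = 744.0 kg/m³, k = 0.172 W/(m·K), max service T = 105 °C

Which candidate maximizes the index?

Screen on constraints: k ≥ 0.596 W/(m·K); max service T ≥ 168 °C. Survivors: commercially pure titanium, soda-lime glass, copper, molybdenum.
Putting every candidate on a common basis:
  commercially pure titanium: σ_y = 247.5 MPa, ρ = 4520 kg/m³
  soda-lime glass: σ_y = 48.20 MPa, ρ = 2470 kg/m³
  copper: σ_y = 143.0 MPa, ρ = 8939 kg/m³
  molybdenum: σ_y = 518.0 MPa, ρ = 10280 kg/m³
  commercially pure titanium: M = 8.72×10⁻³
  molybdenum: M = 6.27×10⁻³
  soda-lime glass: M = 5.36×10⁻³
  copper: M = 3.06×10⁻³
Highest index: commercially pure titanium.

commercially pure titanium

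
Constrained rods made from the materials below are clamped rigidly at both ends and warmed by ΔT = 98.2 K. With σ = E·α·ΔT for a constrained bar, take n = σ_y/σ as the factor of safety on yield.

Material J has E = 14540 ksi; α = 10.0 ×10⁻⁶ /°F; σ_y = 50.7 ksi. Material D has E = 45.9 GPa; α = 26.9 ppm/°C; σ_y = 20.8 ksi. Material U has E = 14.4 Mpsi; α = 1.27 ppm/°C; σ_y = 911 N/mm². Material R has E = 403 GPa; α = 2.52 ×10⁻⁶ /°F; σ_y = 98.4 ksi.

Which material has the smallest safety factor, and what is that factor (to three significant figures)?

material D, n = 1.18

In consistent units (E in GPa, α in ×10⁻⁶/K, σ_y in MPa):
  material J: E = 100.2, α = 18.0, σ_y = 349.6 → σ = 177 MPa, n = 1.97
  material D: E = 45.90, α = 26.9, σ_y = 143.4 → σ = 121 MPa, n = 1.18
  material U: E = 99.28, α = 1.27, σ_y = 911.0 → σ = 12.4 MPa, n = 73.6
  material R: E = 403.0, α = 4.54, σ_y = 678.4 → σ = 180 MPa, n = 3.78
Material D has the lowest safety factor, n = 1.18.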